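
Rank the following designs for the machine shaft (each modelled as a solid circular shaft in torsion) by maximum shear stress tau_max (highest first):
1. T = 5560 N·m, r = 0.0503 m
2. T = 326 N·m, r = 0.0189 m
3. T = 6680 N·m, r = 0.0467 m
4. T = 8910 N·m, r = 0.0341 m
Model: a solid circular shaft in torsion, so tau_max = (2·T) / (π·r^3) (SI units).
  Case 1: tau_max = (2 × 5560) / (π × 0.0503^3) = 2.781 × 10⁷ Pa = 27.81 MPa
  Case 2: tau_max = (2 × 326) / (π × 0.0189^3) = 3.074 × 10⁷ Pa = 30.74 MPa
  Case 3: tau_max = (2 × 6680) / (π × 0.0467^3) = 4.175 × 10⁷ Pa = 41.75 MPa
  Case 4: tau_max = (2 × 8910) / (π × 0.0341^3) = 1.431 × 10⁸ Pa = 143.1 MPa
Ordering: 143.1 MPa (case 4) > 41.75 MPa (case 3) > 30.74 MPa (case 2) > 27.81 MPa (case 1)
Final answer: 4, 3, 2, 1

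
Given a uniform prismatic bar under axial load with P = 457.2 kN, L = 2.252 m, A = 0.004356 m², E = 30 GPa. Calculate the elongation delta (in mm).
Model: a uniform prismatic bar under axial load, so delta = (P·L) / (A·E).
Convert to SI units:
  P = 457.2 kN = 457200 N
  E = 30 GPa = 3 × 10¹⁰ Pa
Substitute:
  delta = (457200 × 2.252) / (0.004356 × (3 × 10¹⁰))
  delta = 0.007879 m
Convert: delta = 0.007879 m = 7.879 mm
Final answer: delta = 7.879 mm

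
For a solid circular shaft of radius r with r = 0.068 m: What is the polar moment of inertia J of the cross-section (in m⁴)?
Model: a solid circular shaft of radius r, so J = (π·r^4) / 2.
Substitute:
  J = (π × 0.068^4) / 2
  J = 3.359 × 10⁻⁵ m⁴
Final answer: J = 3.359 × 10⁻⁵ m⁴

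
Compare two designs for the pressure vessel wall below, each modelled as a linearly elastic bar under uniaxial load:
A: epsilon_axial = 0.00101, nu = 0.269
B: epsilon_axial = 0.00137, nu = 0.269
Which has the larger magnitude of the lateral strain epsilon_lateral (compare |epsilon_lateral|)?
Model: a linearly elastic bar under uniaxial load, so epsilon_lateral = -nu·epsilon_axial (SI units).
  A: epsilon_lateral = -(0.269 × 0.00101) = -0.0002717
  B: epsilon_lateral = -(0.269 × 0.00137) = -0.0003685
|epsilon_lateral|: A = 0.0002717, B = 0.0003685, so B is larger in magnitude.
Final answer: B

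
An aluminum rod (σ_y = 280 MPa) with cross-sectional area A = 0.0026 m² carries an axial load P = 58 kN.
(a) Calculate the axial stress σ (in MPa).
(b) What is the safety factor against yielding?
(a) Axial stress σ = P/A. Convert P = 58 kN = 58000 N.
  σ = 58000 / 0.0026 = 2.231 × 10⁷ Pa = 22.31 MPa
(b) Safety factor SF = σ_y/σ = 280 / 22.31 = 12.55
Final answer: (a) σ = 22.31 MPa, (b) SF = 12.55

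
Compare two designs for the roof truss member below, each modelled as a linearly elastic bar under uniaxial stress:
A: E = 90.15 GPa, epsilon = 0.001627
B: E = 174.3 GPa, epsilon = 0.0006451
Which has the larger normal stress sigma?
Model: a linearly elastic bar under uniaxial stress, so sigma = E·epsilon (SI units).
  A: sigma = (9.015 × 10¹⁰) × 0.001627 = 1.467 × 10⁸ Pa = 146.7 MPa
  B: sigma = (1.743 × 10¹¹) × 0.0006451 = 1.124 × 10⁸ Pa = 112.4 MPa
146.7 MPa > 112.4 MPa, so A is larger.
Final answer: A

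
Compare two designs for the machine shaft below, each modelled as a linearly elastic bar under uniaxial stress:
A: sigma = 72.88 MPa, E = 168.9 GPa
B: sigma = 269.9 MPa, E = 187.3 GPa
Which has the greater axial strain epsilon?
Model: a linearly elastic bar under uniaxial stress, so epsilon = sigma / E (SI units).
  A: epsilon = (7.288 × 10⁷) / (1.689 × 10¹¹) = 0.0004315
  B: epsilon = (2.699 × 10⁸) / (1.873 × 10¹¹) = 0.001441
0.001441 > 0.0004315, so B is larger.
Final answer: B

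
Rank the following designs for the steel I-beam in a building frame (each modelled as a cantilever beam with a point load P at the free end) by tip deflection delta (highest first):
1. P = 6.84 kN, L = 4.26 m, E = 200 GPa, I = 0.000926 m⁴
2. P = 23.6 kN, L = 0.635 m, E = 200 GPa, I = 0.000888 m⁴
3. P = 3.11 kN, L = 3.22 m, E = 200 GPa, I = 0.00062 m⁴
Model: a cantilever beam with a point load P at the free end, so delta = (P·L^3) / (3·E·I) (SI units).
  Case 1: delta = (6840 × 4.26^3) / (3 × (2 × 10¹¹) × 0.000926) = 0.0009517 m = 0.9517 mm
  Case 2: delta = (23600 × 0.635^3) / (3 × (2 × 10¹¹) × 0.000888) = 1.134 × 10⁻⁵ m = 0.01134 mm
  Case 3: delta = (3110 × 3.22^3) / (3 × (2 × 10¹¹) × 0.00062) = 0.0002791 m = 0.2791 mm
Ordering: 0.9517 mm (case 1) > 0.2791 mm (case 3) > 0.01134 mm (case 2)
Final answer: 1, 3, 2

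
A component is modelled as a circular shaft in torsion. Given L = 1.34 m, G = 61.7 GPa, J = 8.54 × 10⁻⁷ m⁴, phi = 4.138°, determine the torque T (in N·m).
Model: a circular shaft in torsion, so phi = (T·L) / (G·J).
Solve for T: T = (phi·G·J) / L.
Convert to SI units:
  G = 61.7 GPa = 6.17 × 10¹⁰ Pa
  phi = 4.138° = 0.07222 rad
Substitute:
  T = (0.07222 × (6.17 × 10¹⁰) × (8.54 × 10⁻⁷)) / 1.34
  T = 2840 N·m
Final answer: T = 2840 N·m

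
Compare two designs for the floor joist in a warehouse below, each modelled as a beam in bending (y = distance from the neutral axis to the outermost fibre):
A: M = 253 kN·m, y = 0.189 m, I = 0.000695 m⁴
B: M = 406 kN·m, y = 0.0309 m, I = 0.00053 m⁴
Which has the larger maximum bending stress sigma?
Model: a beam in bending (y = distance from the neutral axis to the outermost fibre), so sigma = (M·y) / I (SI units).
  A: sigma = (253000 × 0.189) / 0.000695 = 6.88 × 10⁷ Pa = 68.8 MPa
  B: sigma = (406000 × 0.0309) / 0.00053 = 2.367 × 10⁷ Pa = 23.67 MPa
68.8 MPa > 23.67 MPa, so A is larger.
Final answer: A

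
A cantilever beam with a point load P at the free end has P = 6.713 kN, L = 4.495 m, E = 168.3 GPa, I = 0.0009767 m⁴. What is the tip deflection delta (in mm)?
Model: a cantilever beam with a point load P at the free end, so delta = (P·L^3) / (3·E·I).
Convert to SI units:
  P = 6.713 kN = 6713 N
  E = 168.3 GPa = 1.683 × 10¹¹ Pa
Substitute:
  delta = (6713 × 4.495^3) / (3 × (1.683 × 10¹¹) × 0.0009767)
  delta = 0.001236 m
Convert: delta = 0.001236 m = 1.236 mm
Final answer: delta = 1.236 mm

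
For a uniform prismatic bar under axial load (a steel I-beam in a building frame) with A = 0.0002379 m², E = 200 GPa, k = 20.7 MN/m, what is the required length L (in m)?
Model: a uniform prismatic bar under axial load, so k = (A·E) / L.
Solve for L: L = (A·E) / k.
Convert to SI units:
  E = 200 GPa = 2 × 10¹¹ Pa
  k = 20.7 MN/m = 2.07 × 10⁷ N/m
Substitute:
  L = (0.0002379 × (2 × 10¹¹)) / (2.07 × 10⁷)
  L = 2.299 m
Final answer: L = 2.299 m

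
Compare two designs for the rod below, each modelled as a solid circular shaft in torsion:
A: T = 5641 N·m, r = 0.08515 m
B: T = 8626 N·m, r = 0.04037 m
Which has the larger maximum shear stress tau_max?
Model: a solid circular shaft in torsion, so tau_max = (2·T) / (π·r^3) (SI units).
  A: tau_max = (2 × 5641) / (π × 0.08515^3) = 5.817 × 10⁶ Pa = 5.817 MPa
  B: tau_max = (2 × 8626) / (π × 0.04037^3) = 8.347 × 10⁷ Pa = 83.47 MPa
83.47 MPa > 5.817 MPa, so B is larger.
Final answer: B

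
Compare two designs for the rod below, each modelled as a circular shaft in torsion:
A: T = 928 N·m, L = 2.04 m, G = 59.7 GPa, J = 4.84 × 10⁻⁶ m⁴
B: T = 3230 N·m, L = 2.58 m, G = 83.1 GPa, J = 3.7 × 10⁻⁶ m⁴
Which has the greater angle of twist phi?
Model: a circular shaft in torsion, so phi = (T·L) / (G·J) (SI units).
  A: phi = (928 × 2.04) / ((5.97 × 10¹⁰) × (4.84 × 10⁻⁶)) = 0.006552 rad = 0.3754°
  B: phi = (3230 × 2.58) / ((8.31 × 10¹⁰) × (3.7 × 10⁻⁶)) = 0.0271 rad = 1.553°
1.553° > 0.3754°, so B is larger.
Final answer: B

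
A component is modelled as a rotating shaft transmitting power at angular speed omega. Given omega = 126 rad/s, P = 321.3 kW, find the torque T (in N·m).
Model: a rotating shaft transmitting power at angular speed omega, so P = T·omega.
Solve for T: T = P / omega.
Convert to SI units:
  P = 321.3 kW = 321300 W
Substitute:
  T = 321300 / 126
  T = 2550 N·m
Final answer: T = 2550 N·m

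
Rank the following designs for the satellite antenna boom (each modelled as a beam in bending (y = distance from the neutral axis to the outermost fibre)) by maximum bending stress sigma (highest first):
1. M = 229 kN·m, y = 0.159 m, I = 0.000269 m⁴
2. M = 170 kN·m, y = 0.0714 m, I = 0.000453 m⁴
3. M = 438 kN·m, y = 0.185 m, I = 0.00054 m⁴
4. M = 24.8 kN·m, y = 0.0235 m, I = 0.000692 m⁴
Model: a beam in bending (y = distance from the neutral axis to the outermost fibre), so sigma = (M·y) / I (SI units).
  Case 1: sigma = (229000 × 0.159) / 0.000269 = 1.354 × 10⁸ Pa = 135.4 MPa
  Case 2: sigma = (170000 × 0.0714) / 0.000453 = 2.679 × 10⁷ Pa = 26.79 MPa
  Case 3: sigma = (438000 × 0.185) / 0.00054 = 1.501 × 10⁸ Pa = 150.1 MPa
  Case 4: sigma = (24800 × 0.0235) / 0.000692 = 842200 Pa = 0.8422 MPa
Ordering: 150.1 MPa (case 3) > 135.4 MPa (case 1) > 26.79 MPa (case 2) > 0.8422 MPa (case 4)
Final answer: 3, 1, 2, 4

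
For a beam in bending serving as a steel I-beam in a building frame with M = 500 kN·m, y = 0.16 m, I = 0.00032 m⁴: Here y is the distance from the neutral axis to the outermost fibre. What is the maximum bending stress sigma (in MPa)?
Model: a beam in bending, so sigma = (M·y) / I.
Convert to SI units:
  M = 500 kN·m = 500000 N·m
Substitute:
  sigma = (500000 × 0.16) / 0.00032
  sigma = 2.5 × 10⁸ Pa
Convert: sigma = 2.5 × 10⁸ Pa = 250 MPa
Final answer: sigma = 250 MPa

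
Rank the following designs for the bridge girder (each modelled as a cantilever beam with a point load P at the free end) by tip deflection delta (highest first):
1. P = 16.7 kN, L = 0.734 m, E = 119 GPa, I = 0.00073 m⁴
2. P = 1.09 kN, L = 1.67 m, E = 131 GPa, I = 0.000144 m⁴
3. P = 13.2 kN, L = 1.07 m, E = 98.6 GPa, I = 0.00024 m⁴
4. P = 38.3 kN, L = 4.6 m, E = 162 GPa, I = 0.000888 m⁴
Model: a cantilever beam with a point load P at the free end, so delta = (P·L^3) / (3·E·I) (SI units).
  Case 1: delta = (16700 × 0.734^3) / (3 × (1.19 × 10¹¹) × 0.00073) = 2.534 × 10⁻⁵ m = 0.02534 mm
  Case 2: delta = (1090 × 1.67^3) / (3 × (1.31 × 10¹¹) × 0.000144) = 8.971 × 10⁻⁵ m = 0.08971 mm
  Case 3: delta = (13200 × 1.07^3) / (3 × (9.86 × 10¹⁰) × 0.00024) = 0.0002278 m = 0.2278 mm
  Case 4: delta = (38300 × 4.6^3) / (3 × (1.62 × 10¹¹) × 0.000888) = 0.008638 m = 8.638 mm
Ordering: 8.638 mm (case 4) > 0.2278 mm (case 3) > 0.08971 mm (case 2) > 0.02534 mm (case 1)
Final answer: 4, 3, 2, 1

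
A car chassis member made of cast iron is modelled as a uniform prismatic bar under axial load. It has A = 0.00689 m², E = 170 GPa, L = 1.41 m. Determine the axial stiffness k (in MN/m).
Model: a uniform prismatic bar under axial load, so k = (A·E) / L.
Convert to SI units:
  E = 170 GPa = 1.7 × 10¹¹ Pa
Substitute:
  k = (0.00689 × (1.7 × 10¹¹)) / 1.41
  k = 8.307 × 10⁸ N/m
Convert: k = 8.307 × 10⁸ N/m = 830.7 MN/m
Final answer: k = 830.7 MN/m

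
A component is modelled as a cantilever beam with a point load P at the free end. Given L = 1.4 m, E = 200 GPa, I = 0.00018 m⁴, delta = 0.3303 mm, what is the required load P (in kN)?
Model: a cantilever beam with a point load P at the free end, so delta = (P·L^3) / (3·E·I).
Solve for P: P = (3·delta·E·I) / L^3.
Convert to SI units:
  E = 200 GPa = 2 × 10¹¹ Pa
  delta = 0.3303 mm = 0.0003303 m
Substitute:
  P = (3 × 0.0003303 × (2 × 10¹¹) × 0.00018) / 1.4^3
  P = 13000 N
Convert: P = 13000 N = 13 kN
Final answer: P = 13 kN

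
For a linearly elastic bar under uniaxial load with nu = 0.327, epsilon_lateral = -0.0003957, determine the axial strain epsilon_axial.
Model: a linearly elastic bar under uniaxial load, so epsilon_lateral = -nu·epsilon_axial.
Solve for epsilon_axial: epsilon_axial = -epsilon_lateral / nu.
Substitute:
  epsilon_axial = -(-0.0003957) / 0.327
  epsilon_axial = 0.00121
Final answer: epsilon_axial = 0.00121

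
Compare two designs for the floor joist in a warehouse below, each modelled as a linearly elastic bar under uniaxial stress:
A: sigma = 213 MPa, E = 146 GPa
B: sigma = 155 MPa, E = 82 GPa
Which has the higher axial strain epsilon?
Model: a linearly elastic bar under uniaxial stress, so epsilon = sigma / E (SI units).
  A: epsilon = (2.13 × 10⁸) / (1.46 × 10¹¹) = 0.001459
  B: epsilon = (1.55 × 10⁸) / (8.2 × 10¹⁰) = 0.00189
0.00189 > 0.001459, so B is larger.
Final answer: B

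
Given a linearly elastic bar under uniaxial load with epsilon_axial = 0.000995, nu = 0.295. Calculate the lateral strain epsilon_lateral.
Model: a linearly elastic bar under uniaxial load, so epsilon_lateral = -nu·epsilon_axial.
Substitute:
  epsilon_lateral = -(0.295 × 0.000995)
  epsilon_lateral = -0.0002935
Final answer: epsilon_lateral = -0.0002935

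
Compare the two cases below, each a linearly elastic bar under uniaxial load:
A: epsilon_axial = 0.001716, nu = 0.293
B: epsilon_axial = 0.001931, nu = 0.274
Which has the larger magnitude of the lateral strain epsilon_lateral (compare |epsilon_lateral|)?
Model: a linearly elastic bar under uniaxial load, so epsilon_lateral = -nu·epsilon_axial (SI units).
  A: epsilon_lateral = -(0.293 × 0.001716) = -0.0005028
  B: epsilon_lateral = -(0.274 × 0.001931) = -0.0005291
|epsilon_lateral|: A = 0.0005028, B = 0.0005291, so B is larger in magnitude.
Final answer: B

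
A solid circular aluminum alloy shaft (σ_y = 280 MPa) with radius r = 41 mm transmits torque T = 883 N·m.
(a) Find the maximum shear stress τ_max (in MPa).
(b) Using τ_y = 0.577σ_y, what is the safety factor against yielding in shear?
(a) For a solid circular shaft, τ_max = T·r/J with J = π·r^4/2, i.e. τ_max = 2·T / (π·r^3). Convert r = 41 mm = 0.041 m.
  τ_max = (2 × 883) / (π × 0.041^3) = 8.156 × 10⁶ Pa = 8.156 MPa
(b) τ_y = 0.577 × 280 = 161.56 MPa
  SF = τ_y/τ_max = 161.56 / 8.156 = 19.81
Final answer: (a) τ_max = 8.156 MPa, (b) SF = 19.81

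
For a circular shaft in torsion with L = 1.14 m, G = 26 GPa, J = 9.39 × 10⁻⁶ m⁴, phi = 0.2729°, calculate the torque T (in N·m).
Model: a circular shaft in torsion, so phi = (T·L) / (G·J).
Solve for T: T = (phi·G·J) / L.
Convert to SI units:
  G = 26 GPa = 2.6 × 10¹⁰ Pa
  phi = 0.2729° = 0.004763 rad
Substitute:
  T = (0.004763 × (2.6 × 10¹⁰) × (9.39 × 10⁻⁶)) / 1.14
  T = 1020 N·m
Final answer: T = 1020 N·m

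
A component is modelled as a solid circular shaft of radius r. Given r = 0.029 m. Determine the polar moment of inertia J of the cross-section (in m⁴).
Model: a solid circular shaft of radius r, so J = (π·r^4) / 2.
Substitute:
  J = (π × 0.029^4) / 2
  J = 1.111 × 10⁻⁶ m⁴
Final answer: J = 1.111 × 10⁻⁶ m⁴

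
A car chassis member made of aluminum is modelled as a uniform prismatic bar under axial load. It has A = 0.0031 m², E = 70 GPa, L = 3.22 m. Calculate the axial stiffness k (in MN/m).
Model: a uniform prismatic bar under axial load, so k = (A·E) / L.
Convert to SI units:
  E = 70 GPa = 7 × 10¹⁰ Pa
Substitute:
  k = (0.0031 × (7 × 10¹⁰)) / 3.22
  k = 6.739 × 10⁷ N/m
Convert: k = 6.739 × 10⁷ N/m = 67.39 MN/m
Final answer: k = 67.39 MN/m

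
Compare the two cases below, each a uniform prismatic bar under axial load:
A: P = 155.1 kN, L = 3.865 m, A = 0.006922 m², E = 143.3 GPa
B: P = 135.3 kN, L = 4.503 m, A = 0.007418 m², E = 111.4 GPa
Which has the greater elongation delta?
Model: a uniform prismatic bar under axial load, so delta = (P·L) / (A·E) (SI units).
  A: delta = (155100 × 3.865) / (0.006922 × (1.433 × 10¹¹)) = 0.0006043 m = 0.6043 mm
  B: delta = (135300 × 4.503) / (0.007418 × (1.114 × 10¹¹)) = 0.0007373 m = 0.7373 mm
0.7373 mm > 0.6043 mm, so B is larger.
Final answer: B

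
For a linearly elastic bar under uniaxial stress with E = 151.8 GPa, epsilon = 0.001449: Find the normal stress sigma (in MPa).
Model: a linearly elastic bar under uniaxial stress, so sigma = E·epsilon.
Convert to SI units:
  E = 151.8 GPa = 1.518 × 10¹¹ Pa
Substitute:
  sigma = (1.518 × 10¹¹) × 0.001449
  sigma = 2.2 × 10⁸ Pa
Convert: sigma = 2.2 × 10⁸ Pa = 220 MPa
Final answer: sigma = 220 MPa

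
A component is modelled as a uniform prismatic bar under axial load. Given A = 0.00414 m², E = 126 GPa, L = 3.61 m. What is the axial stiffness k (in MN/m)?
Model: a uniform prismatic bar under axial load, so k = (A·E) / L.
Convert to SI units:
  E = 126 GPa = 1.26 × 10¹¹ Pa
Substitute:
  k = (0.00414 × (1.26 × 10¹¹)) / 3.61
  k = 1.445 × 10⁸ N/m
Convert: k = 1.445 × 10⁸ N/m = 144.5 MN/m
Final answer: k = 144.5 MN/m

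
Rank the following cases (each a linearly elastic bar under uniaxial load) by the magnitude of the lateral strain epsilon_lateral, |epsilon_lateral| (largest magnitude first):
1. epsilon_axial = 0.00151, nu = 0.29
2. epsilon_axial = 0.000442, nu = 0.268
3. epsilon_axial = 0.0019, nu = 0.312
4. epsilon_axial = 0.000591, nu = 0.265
Model: a linearly elastic bar under uniaxial load, so epsilon_lateral = -nu·epsilon_axial (SI units).
  Case 1: epsilon_lateral = -(0.29 × 0.00151) = -0.0004379
  Case 2: epsilon_lateral = -(0.268 × 0.000442) = -0.0001185
  Case 3: epsilon_lateral = -(0.312 × 0.0019) = -0.0005928
  Case 4: epsilon_lateral = -(0.265 × 0.000591) = -0.0001566
Ordering by |epsilon_lateral|: 0.0005928 (case 3) > 0.0004379 (case 1) > 0.0001566 (case 4) > 0.0001185 (case 2)
Final answer: 3, 1, 4, 2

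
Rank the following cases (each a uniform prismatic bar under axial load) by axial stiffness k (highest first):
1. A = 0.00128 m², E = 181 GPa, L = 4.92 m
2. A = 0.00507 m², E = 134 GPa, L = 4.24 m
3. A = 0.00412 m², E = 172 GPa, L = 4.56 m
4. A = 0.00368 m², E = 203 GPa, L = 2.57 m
Model: a uniform prismatic bar under axial load, so k = (A·E) / L (SI units).
  Case 1: k = (0.00128 × (1.81 × 10¹¹)) / 4.92 = 4.709 × 10⁷ N/m = 47.09 MN/m
  Case 2: k = (0.00507 × (1.34 × 10¹¹)) / 4.24 = 1.602 × 10⁸ N/m = 160.2 MN/m
  Case 3: k = (0.00412 × (1.72 × 10¹¹)) / 4.56 = 1.554 × 10⁸ N/m = 155.4 MN/m
  Case 4: k = (0.00368 × (2.03 × 10¹¹)) / 2.57 = 2.907 × 10⁸ N/m = 290.7 MN/m
Ordering: 290.7 MN/m (case 4) > 160.2 MN/m (case 2) > 155.4 MN/m (case 3) > 47.09 MN/m (case 1)
Final answer: 4, 2, 3, 1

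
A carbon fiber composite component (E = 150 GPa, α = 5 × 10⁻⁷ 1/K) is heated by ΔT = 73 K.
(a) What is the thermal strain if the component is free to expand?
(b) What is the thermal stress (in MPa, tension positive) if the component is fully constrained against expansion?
(a) Free thermal strain ε_th = α·ΔT = (5 × 10⁻⁷) × 73 = 3.65 × 10⁻⁵
(b) Fully constrained, the expansion is suppressed, so σ = -E·α·ΔT. Convert E = 150 GPa = 1.5 × 10¹¹ Pa.
  σ = -(1.5 × 10¹¹) × (5 × 10⁻⁷) × 73 = -5.475 × 10⁶ Pa = -5.475 MPa (compressive)
Final answer: (a) ε_th = 3.65 × 10⁻⁵, (b) σ = -5.475 MPa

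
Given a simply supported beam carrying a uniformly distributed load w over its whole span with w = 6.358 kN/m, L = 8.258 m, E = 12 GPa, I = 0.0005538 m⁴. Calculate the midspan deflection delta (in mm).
Model: a simply supported beam carrying a uniformly distributed load w over its whole span, so delta = (5·w·L^4) / (384·E·I).
Convert to SI units:
  w = 6.358 kN/m = 6358 N/m
  E = 12 GPa = 1.2 × 10¹⁰ Pa
Substitute:
  delta = (5 × 6358 × 8.258^4) / (384 × (1.2 × 10¹⁰) × 0.0005538)
  delta = 0.05793 m
Convert: delta = 0.05793 m = 57.93 mm
Final answer: delta = 57.93 mm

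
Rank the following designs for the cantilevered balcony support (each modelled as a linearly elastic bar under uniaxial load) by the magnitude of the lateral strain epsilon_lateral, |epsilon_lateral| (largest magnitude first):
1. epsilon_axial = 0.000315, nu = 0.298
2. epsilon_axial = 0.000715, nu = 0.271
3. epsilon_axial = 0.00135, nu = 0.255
Model: a linearly elastic bar under uniaxial load, so epsilon_lateral = -nu·epsilon_axial (SI units).
  Case 1: epsilon_lateral = -(0.298 × 0.000315) = -9.387 × 10⁻⁵
  Case 2: epsilon_lateral = -(0.271 × 0.000715) = -0.0001938
  Case 3: epsilon_lateral = -(0.255 × 0.00135) = -0.0003443
Ordering by |epsilon_lateral|: 0.0003443 (case 3) > 0.0001938 (case 2) > 9.387 × 10⁻⁵ (case 1)
Final answer: 3, 2, 1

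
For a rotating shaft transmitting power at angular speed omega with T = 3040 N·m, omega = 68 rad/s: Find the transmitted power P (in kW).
Model: a rotating shaft transmitting power at angular speed omega, so P = T·omega.
Substitute:
  P = 3040 × 68
  P = 206700 W
Convert: P = 206700 W = 206.7 kW
Final answer: P = 206.7 kW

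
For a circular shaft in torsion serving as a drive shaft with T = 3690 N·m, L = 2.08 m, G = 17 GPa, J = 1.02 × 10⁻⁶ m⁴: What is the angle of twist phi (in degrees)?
Model: a circular shaft in torsion, so phi = (T·L) / (G·J).
Convert to SI units:
  G = 17 GPa = 1.7 × 10¹⁰ Pa
Substitute:
  phi = (3690 × 2.08) / ((1.7 × 10¹⁰) × (1.02 × 10⁻⁶))
  phi = 0.4426 rad
Convert to degrees: phi = 0.4426 × 180/π = 25.36°
Final answer: phi = 25.36°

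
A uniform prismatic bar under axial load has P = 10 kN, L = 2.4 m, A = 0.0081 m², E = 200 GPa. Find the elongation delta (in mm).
Model: a uniform prismatic bar under axial load, so delta = (P·L) / (A·E).
Convert to SI units:
  P = 10 kN = 10000 N
  E = 200 GPa = 2 × 10¹¹ Pa
Substitute:
  delta = (10000 × 2.4) / (0.0081 × (2 × 10¹¹))
  delta = 1.481 × 10⁻⁵ m
Convert: delta = 1.481 × 10⁻⁵ m = 0.01481 mm
Final answer: delta = 0.01481 mm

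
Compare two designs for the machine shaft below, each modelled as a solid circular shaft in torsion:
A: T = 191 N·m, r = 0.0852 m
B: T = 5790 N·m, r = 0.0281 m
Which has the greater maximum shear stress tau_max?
Model: a solid circular shaft in torsion, so tau_max = (2·T) / (π·r^3) (SI units).
  A: tau_max = (2 × 191) / (π × 0.0852^3) = 196600 Pa = 0.1966 MPa
  B: tau_max = (2 × 5790) / (π × 0.0281^3) = 1.661 × 10⁸ Pa = 166.1 MPa
166.1 MPa > 0.1966 MPa, so B is larger.
Final answer: B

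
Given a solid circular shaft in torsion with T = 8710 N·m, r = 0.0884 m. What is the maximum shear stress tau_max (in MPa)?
Model: a solid circular shaft in torsion, so tau_max = (2·T) / (π·r^3).
Substitute:
  tau_max = (2 × 8710) / (π × 0.0884^3)
  tau_max = 8.027 × 10⁶ Pa
Convert: tau_max = 8.027 × 10⁶ Pa = 8.027 MPa
Final answer: tau_max = 8.027 MPa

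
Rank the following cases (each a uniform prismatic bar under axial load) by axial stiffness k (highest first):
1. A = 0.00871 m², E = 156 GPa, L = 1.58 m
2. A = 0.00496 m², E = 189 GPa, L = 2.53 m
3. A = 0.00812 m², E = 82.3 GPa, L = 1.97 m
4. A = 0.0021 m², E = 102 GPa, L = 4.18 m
Model: a uniform prismatic bar under axial load, so k = (A·E) / L (SI units).
  Case 1: k = (0.00871 × (1.56 × 10¹¹)) / 1.58 = 8.6 × 10⁸ N/m = 860 MN/m
  Case 2: k = (0.00496 × (1.89 × 10¹¹)) / 2.53 = 3.705 × 10⁸ N/m = 370.5 MN/m
  Case 3: k = (0.00812 × (8.23 × 10¹⁰)) / 1.97 = 3.392 × 10⁸ N/m = 339.2 MN/m
  Case 4: k = (0.0021 × (1.02 × 10¹¹)) / 4.18 = 5.124 × 10⁷ N/m = 51.24 MN/m
Ordering: 860 MN/m (case 1) > 370.5 MN/m (case 2) > 339.2 MN/m (case 3) > 51.24 MN/m (case 4)
Final answer: 1, 2, 3, 4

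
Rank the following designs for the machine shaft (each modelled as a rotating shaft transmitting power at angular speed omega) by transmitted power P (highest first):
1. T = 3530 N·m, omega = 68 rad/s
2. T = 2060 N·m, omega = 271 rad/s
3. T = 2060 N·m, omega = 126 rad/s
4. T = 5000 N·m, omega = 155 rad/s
Model: a rotating shaft transmitting power at angular speed omega, so P = T·omega (SI units).
  Case 1: P = 3530 × 68 = 240000 W = 240 kW
  Case 2: P = 2060 × 271 = 558300 W = 558.3 kW
  Case 3: P = 2060 × 126 = 259600 W = 259.6 kW
  Case 4: P = 5000 × 155 = 775000 W = 775 kW
Ordering: 775 kW (case 4) > 558.3 kW (case 2) > 259.6 kW (case 3) > 240 kW (case 1)
Final answer: 4, 2, 3, 1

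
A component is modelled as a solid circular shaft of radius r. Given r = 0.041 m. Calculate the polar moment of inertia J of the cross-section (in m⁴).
Model: a solid circular shaft of radius r, so J = (π·r^4) / 2.
Substitute:
  J = (π × 0.041^4) / 2
  J = 4.439 × 10⁻⁶ m⁴
Final answer: J = 4.439 × 10⁻⁶ m⁴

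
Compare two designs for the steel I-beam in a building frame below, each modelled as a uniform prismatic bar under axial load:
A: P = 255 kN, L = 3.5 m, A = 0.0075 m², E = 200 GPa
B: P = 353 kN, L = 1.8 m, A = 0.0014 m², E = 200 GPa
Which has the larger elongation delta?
Model: a uniform prismatic bar under axial load, so delta = (P·L) / (A·E) (SI units).
  A: delta = (255000 × 3.5) / (0.0075 × (2 × 10¹¹)) = 0.000595 m = 0.595 mm
  B: delta = (353000 × 1.8) / (0.0014 × (2 × 10¹¹)) = 0.002269 m = 2.269 mm
2.269 mm > 0.595 mm, so B is larger.
Final answer: B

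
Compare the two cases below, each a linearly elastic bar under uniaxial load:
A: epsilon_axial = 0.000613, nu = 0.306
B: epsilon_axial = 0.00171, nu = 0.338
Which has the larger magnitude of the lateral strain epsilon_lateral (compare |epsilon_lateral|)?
Model: a linearly elastic bar under uniaxial load, so epsilon_lateral = -nu·epsilon_axial (SI units).
  A: epsilon_lateral = -(0.306 × 0.000613) = -0.0001876
  B: epsilon_lateral = -(0.338 × 0.00171) = -0.000578
|epsilon_lateral|: A = 0.0001876, B = 0.000578, so B is larger in magnitude.
Final answer: B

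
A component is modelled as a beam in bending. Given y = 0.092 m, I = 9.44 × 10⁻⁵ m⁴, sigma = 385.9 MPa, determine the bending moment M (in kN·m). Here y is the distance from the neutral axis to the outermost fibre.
Model: a beam in bending, so sigma = (M·y) / I.
Solve for M: M = (sigma·I) / y.
Convert to SI units:
  sigma = 385.9 MPa = 3.859 × 10⁸ Pa
Substitute:
  M = ((3.859 × 10⁸) × (9.44 × 10⁻⁵)) / 0.092
  M = 396000 N·m
Convert: M = 396000 N·m = 396 kN·m
Final answer: M = 396 kN·m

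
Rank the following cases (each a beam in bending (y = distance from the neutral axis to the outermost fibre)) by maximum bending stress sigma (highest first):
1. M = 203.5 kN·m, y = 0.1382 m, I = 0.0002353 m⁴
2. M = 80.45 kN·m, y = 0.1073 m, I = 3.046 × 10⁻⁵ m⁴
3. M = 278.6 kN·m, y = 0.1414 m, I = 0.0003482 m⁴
Model: a beam in bending (y = distance from the neutral axis to the outermost fibre), so sigma = (M·y) / I (SI units).
  Case 1: sigma = (203500 × 0.1382) / 0.0002353 = 1.195 × 10⁸ Pa = 119.5 MPa
  Case 2: sigma = (80450 × 0.1073) / (3.046 × 10⁻⁵) = 2.834 × 10⁸ Pa = 283.4 MPa
  Case 3: sigma = (278600 × 0.1414) / 0.0003482 = 1.131 × 10⁸ Pa = 113.1 MPa
Ordering: 283.4 MPa (case 2) > 119.5 MPa (case 1) > 113.1 MPa (case 3)
Final answer: 2, 1, 3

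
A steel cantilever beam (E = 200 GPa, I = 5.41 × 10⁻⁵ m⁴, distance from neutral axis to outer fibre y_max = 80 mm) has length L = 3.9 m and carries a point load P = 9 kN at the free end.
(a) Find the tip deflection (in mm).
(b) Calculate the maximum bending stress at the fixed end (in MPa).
(a) Tip deflection of a cantilever with an end point load: δ = P·L^3 / (3·E·I). Convert P = 9 kN = 9000 N, E = 200 GPa = 2 × 10¹¹ Pa.
  δ = (9000 × 3.9^3) / (3 × (2 × 10¹¹) × (5.41 × 10⁻⁵)) = 0.01645 m = 16.45 mm
(b) Maximum bending moment at the fixed end: M = P·L = 9000 × 3.9 = 35100 N·m. Convert y_max = 80 mm = 0.08 m.
  σ = M·y_max / I = (35100 × 0.08) / (5.41 × 10⁻⁵) = 5.19 × 10⁷ Pa = 51.9 MPa
Final answer: (a) δ = 16.45 mm, (b) σ = 51.9 MPa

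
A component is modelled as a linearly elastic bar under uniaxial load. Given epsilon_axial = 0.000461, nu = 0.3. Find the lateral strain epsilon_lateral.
Model: a linearly elastic bar under uniaxial load, so epsilon_lateral = -nu·epsilon_axial.
Substitute:
  epsilon_lateral = -(0.3 × 0.000461)
  epsilon_lateral = -0.0001383
Final answer: epsilon_lateral = -0.0001383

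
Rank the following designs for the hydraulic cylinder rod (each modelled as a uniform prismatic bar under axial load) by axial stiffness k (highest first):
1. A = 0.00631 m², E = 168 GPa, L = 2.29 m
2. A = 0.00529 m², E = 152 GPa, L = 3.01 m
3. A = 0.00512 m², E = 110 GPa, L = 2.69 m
Model: a uniform prismatic bar under axial load, so k = (A·E) / L (SI units).
  Case 1: k = (0.00631 × (1.68 × 10¹¹)) / 2.29 = 4.629 × 10⁸ N/m = 462.9 MN/m
  Case 2: k = (0.00529 × (1.52 × 10¹¹)) / 3.01 = 2.671 × 10⁸ N/m = 267.1 MN/m
  Case 3: k = (0.00512 × (1.1 × 10¹¹)) / 2.69 = 2.094 × 10⁸ N/m = 209.4 MN/m
Ordering: 462.9 MN/m (case 1) > 267.1 MN/m (case 2) > 209.4 MN/m (case 3)
Final answer: 1, 2, 3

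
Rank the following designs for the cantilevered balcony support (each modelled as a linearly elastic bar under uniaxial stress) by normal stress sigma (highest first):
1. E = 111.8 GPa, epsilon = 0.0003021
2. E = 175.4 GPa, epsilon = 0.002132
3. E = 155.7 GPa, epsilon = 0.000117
Model: a linearly elastic bar under uniaxial stress, so sigma = E·epsilon (SI units).
  Case 1: sigma = (1.118 × 10¹¹) × 0.0003021 = 3.377 × 10⁷ Pa = 33.77 MPa
  Case 2: sigma = (1.754 × 10¹¹) × 0.002132 = 3.74 × 10⁸ Pa = 374 MPa
  Case 3: sigma = (1.557 × 10¹¹) × 0.000117 = 1.822 × 10⁷ Pa = 18.22 MPa
Ordering: 374 MPa (case 2) > 33.77 MPa (case 1) > 18.22 MPa (case 3)
Final answer: 2, 1, 3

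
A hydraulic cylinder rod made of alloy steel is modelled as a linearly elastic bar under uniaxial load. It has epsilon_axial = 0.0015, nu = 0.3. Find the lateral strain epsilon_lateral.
Model: a linearly elastic bar under uniaxial load, so epsilon_lateral = -nu·epsilon_axial.
Substitute:
  epsilon_lateral = -(0.3 × 0.0015)
  epsilon_lateral = -0.00045
Final answer: epsilon_lateral = -0.00045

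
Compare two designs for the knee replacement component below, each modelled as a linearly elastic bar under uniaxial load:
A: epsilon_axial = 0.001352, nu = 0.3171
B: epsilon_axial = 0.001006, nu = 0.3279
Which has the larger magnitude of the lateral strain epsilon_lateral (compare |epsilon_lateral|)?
Model: a linearly elastic bar under uniaxial load, so epsilon_lateral = -nu·epsilon_axial (SI units).
  A: epsilon_lateral = -(0.3171 × 0.001352) = -0.0004287
  B: epsilon_lateral = -(0.3279 × 0.001006) = -0.0003299
|epsilon_lateral|: A = 0.0004287, B = 0.0003299, so A is larger in magnitude.
Final answer: A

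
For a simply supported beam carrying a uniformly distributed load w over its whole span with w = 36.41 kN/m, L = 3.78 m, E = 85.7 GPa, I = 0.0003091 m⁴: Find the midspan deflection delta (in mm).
Model: a simply supported beam carrying a uniformly distributed load w over its whole span, so delta = (5·w·L^4) / (384·E·I).
Convert to SI units:
  w = 36.41 kN/m = 36410 N/m
  E = 85.7 GPa = 8.57 × 10¹⁰ Pa
Substitute:
  delta = (5 × 36410 × 3.78^4) / (384 × (8.57 × 10¹⁰) × 0.0003091)
  delta = 0.003654 m
Convert: delta = 0.003654 m = 3.654 mm
Final answer: delta = 3.654 mm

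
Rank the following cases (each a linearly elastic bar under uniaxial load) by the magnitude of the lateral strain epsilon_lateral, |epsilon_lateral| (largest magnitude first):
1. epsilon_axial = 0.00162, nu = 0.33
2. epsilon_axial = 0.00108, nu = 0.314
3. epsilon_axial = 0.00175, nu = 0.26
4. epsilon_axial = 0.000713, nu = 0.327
Model: a linearly elastic bar under uniaxial load, so epsilon_lateral = -nu·epsilon_axial (SI units).
  Case 1: epsilon_lateral = -(0.33 × 0.00162) = -0.0005346
  Case 2: epsilon_lateral = -(0.314 × 0.00108) = -0.0003391
  Case 3: epsilon_lateral = -(0.26 × 0.00175) = -0.000455
  Case 4: epsilon_lateral = -(0.327 × 0.000713) = -0.0002332
Ordering by |epsilon_lateral|: 0.0005346 (case 1) > 0.000455 (case 3) > 0.0003391 (case 2) > 0.0002332 (case 4)
Final answer: 1, 3, 2, 4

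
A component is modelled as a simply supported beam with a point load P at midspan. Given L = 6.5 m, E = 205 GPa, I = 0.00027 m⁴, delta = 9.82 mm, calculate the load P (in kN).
Model: a simply supported beam with a point load P at midspan, so delta = (P·L^3) / (48·E·I).
Solve for P: P = (48·delta·E·I) / L^3.
Convert to SI units:
  E = 205 GPa = 2.05 × 10¹¹ Pa
  delta = 9.82 mm = 0.00982 m
Substitute:
  P = (48 × 0.00982 × (2.05 × 10¹¹) × 0.00027) / 6.5^3
  P = 95000 N
Convert: P = 95000 N = 95 kN
Final answer: P = 95 kN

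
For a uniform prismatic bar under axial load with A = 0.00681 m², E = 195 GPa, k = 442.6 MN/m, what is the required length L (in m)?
Model: a uniform prismatic bar under axial load, so k = (A·E) / L.
Solve for L: L = (A·E) / k.
Convert to SI units:
  E = 195 GPa = 1.95 × 10¹¹ Pa
  k = 442.6 MN/m = 4.426 × 10⁸ N/m
Substitute:
  L = (0.00681 × (1.95 × 10¹¹)) / (4.426 × 10⁸)
  L = 3 m
Final answer: L = 3 m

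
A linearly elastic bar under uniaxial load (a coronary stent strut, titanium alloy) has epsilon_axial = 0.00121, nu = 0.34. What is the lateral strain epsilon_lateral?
Model: a linearly elastic bar under uniaxial load, so epsilon_lateral = -nu·epsilon_axial.
Substitute:
  epsilon_lateral = -(0.34 × 0.00121)
  epsilon_lateral = -0.0004114
Final answer: epsilon_lateral = -0.0004114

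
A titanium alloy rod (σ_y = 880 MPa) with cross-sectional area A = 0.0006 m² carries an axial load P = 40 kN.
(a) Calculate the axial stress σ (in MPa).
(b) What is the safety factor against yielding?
(a) Axial stress σ = P/A. Convert P = 40 kN = 40000 N.
  σ = 40000 / 0.0006 = 6.667 × 10⁷ Pa = 66.67 MPa
(b) Safety factor SF = σ_y/σ = 880 / 66.67 = 13.2
Final answer: (a) σ = 66.67 MPa, (b) SF = 13.2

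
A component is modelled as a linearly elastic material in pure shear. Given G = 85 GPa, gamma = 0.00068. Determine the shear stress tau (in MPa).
Model: a linearly elastic material in pure shear, so tau = G·gamma.
Convert to SI units:
  G = 85 GPa = 8.5 × 10¹⁰ Pa
Substitute:
  tau = (8.5 × 10¹⁰) × 0.00068
  tau = 5.78 × 10⁷ Pa
Convert: tau = 5.78 × 10⁷ Pa = 57.8 MPa
Final answer: tau = 57.8 MPa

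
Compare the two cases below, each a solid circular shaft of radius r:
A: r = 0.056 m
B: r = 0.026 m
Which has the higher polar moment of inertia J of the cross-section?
Model: a solid circular shaft of radius r, so J = (π·r^4) / 2 (SI units).
  A: J = (π × 0.056^4) / 2 = 1.545 × 10⁻⁵ m⁴
  B: J = (π × 0.026^4) / 2 = 7.178 × 10⁻⁷ m⁴
1.545 × 10⁻⁵ m⁴ > 7.178 × 10⁻⁷ m⁴, so A is larger.
Final answer: A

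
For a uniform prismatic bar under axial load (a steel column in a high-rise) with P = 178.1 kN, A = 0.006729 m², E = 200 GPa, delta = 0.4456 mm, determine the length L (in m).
Model: a uniform prismatic bar under axial load, so delta = (P·L) / (A·E).
Solve for L: L = (delta·A·E) / P.
Convert to SI units:
  P = 178.1 kN = 178100 N
  E = 200 GPa = 2 × 10¹¹ Pa
  delta = 0.4456 mm = 0.0004456 m
Substitute:
  L = (0.0004456 × 0.006729 × (2 × 10¹¹)) / 178100
  L = 3.367 m
Final answer: L = 3.367 m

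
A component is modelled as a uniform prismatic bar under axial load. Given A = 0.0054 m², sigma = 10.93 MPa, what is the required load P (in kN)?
Model: a uniform prismatic bar under axial load, so sigma = P / A.
Solve for P: P = sigma·A.
Convert to SI units:
  sigma = 10.93 MPa = 1.093 × 10⁷ Pa
Substitute:
  P = (1.093 × 10⁷) × 0.0054
  P = 59020 N
Convert: P = 59020 N = 59.02 kN
Final answer: P = 59.02 kN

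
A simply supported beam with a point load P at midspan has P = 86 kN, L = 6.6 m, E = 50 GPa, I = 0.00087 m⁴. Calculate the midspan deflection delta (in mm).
Model: a simply supported beam with a point load P at midspan, so delta = (P·L^3) / (48·E·I).
Convert to SI units:
  P = 86 kN = 86000 N
  E = 50 GPa = 5 × 10¹⁰ Pa
Substitute:
  delta = (86000 × 6.6^3) / (48 × (5 × 10¹⁰) × 0.00087)
  delta = 0.01184 m
Convert: delta = 0.01184 m = 11.84 mm
Final answer: delta = 11.84 mm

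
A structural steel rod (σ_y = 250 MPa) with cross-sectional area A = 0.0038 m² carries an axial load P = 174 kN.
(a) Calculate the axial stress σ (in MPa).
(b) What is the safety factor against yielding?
(a) Axial stress σ = P/A. Convert P = 174 kN = 174000 N.
  σ = 174000 / 0.0038 = 4.579 × 10⁷ Pa = 45.79 MPa
(b) Safety factor SF = σ_y/σ = 250 / 45.79 = 5.46
Final answer: (a) σ = 45.79 MPa, (b) SF = 5.46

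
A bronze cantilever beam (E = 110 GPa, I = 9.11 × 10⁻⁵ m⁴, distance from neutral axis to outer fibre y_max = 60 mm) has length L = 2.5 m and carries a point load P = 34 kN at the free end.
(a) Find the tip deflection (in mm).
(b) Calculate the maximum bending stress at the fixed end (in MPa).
(a) Tip deflection of a cantilever with an end point load: δ = P·L^3 / (3·E·I). Convert P = 34 kN = 34000 N, E = 110 GPa = 1.1 × 10¹¹ Pa.
  δ = (34000 × 2.5^3) / (3 × (1.1 × 10¹¹) × (9.11 × 10⁻⁵)) = 0.01767 m = 17.67 mm
(b) Maximum bending moment at the fixed end: M = P·L = 34000 × 2.5 = 85000 N·m. Convert y_max = 60 mm = 0.06 m.
  σ = M·y_max / I = (85000 × 0.06) / (9.11 × 10⁻⁵) = 5.598 × 10⁷ Pa = 55.98 MPa
Final answer: (a) δ = 17.67 mm, (b) σ = 55.98 MPa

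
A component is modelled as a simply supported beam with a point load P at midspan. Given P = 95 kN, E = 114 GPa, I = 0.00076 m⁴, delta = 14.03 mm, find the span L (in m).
Model: a simply supported beam with a point load P at midspan, so delta = (P·L^3) / (48·E·I).
Solve for L: L = ((48·delta·E·I) / P)^(1/3).
Convert to SI units:
  P = 95 kN = 95000 N
  E = 114 GPa = 1.14 × 10¹¹ Pa
  delta = 14.03 mm = 0.01403 m
Substitute:
  L = ((48 × 0.01403 × (1.14 × 10¹¹) × 0.00076) / 95000)^(1/3)
  L = 8.5 m
Final answer: L = 8.5 m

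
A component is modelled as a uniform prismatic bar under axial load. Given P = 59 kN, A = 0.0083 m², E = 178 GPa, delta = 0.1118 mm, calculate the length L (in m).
Model: a uniform prismatic bar under axial load, so delta = (P·L) / (A·E).
Solve for L: L = (delta·A·E) / P.
Convert to SI units:
  P = 59 kN = 59000 N
  E = 178 GPa = 1.78 × 10¹¹ Pa
  delta = 0.1118 mm = 0.0001118 m
Substitute:
  L = (0.0001118 × 0.0083 × (1.78 × 10¹¹)) / 59000
  L = 2.8 m
Final answer: L = 2.8 m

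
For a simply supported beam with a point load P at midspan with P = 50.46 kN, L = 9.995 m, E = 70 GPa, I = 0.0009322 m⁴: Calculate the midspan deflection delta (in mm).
Model: a simply supported beam with a point load P at midspan, so delta = (P·L^3) / (48·E·I).
Convert to SI units:
  P = 50.46 kN = 50460 N
  E = 70 GPa = 7 × 10¹⁰ Pa
Substitute:
  delta = (50460 × 9.995^3) / (48 × (7 × 10¹⁰) × 0.0009322)
  delta = 0.01609 m
Convert: delta = 0.01609 m = 16.09 mm
Final answer: delta = 16.09 mm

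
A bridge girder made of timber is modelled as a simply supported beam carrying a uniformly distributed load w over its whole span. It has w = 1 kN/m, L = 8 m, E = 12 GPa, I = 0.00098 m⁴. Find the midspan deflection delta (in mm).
Model: a simply supported beam carrying a uniformly distributed load w over its whole span, so delta = (5·w·L^4) / (384·E·I).
Convert to SI units:
  w = 1 kN/m = 1000 N/m
  E = 12 GPa = 1.2 × 10¹⁰ Pa
Substitute:
  delta = (5 × 1000 × 8^4) / (384 × (1.2 × 10¹⁰) × 0.00098)
  delta = 0.004535 m
Convert: delta = 0.004535 m = 4.535 mm
Final answer: delta = 4.535 mm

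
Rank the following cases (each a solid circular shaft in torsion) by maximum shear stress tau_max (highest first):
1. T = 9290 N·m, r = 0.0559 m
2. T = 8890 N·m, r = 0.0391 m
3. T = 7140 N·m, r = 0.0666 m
Model: a solid circular shaft in torsion, so tau_max = (2·T) / (π·r^3) (SI units).
  Case 1: tau_max = (2 × 9290) / (π × 0.0559^3) = 3.386 × 10⁷ Pa = 33.86 MPa
  Case 2: tau_max = (2 × 8890) / (π × 0.0391^3) = 9.468 × 10⁷ Pa = 94.68 MPa
  Case 3: tau_max = (2 × 7140) / (π × 0.0666^3) = 1.539 × 10⁷ Pa = 15.39 MPa
Ordering: 94.68 MPa (case 2) > 33.86 MPa (case 1) > 15.39 MPa (case 3)
Final answer: 2, 1, 3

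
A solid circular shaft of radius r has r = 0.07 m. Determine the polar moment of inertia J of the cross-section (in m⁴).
Model: a solid circular shaft of radius r, so J = (π·r^4) / 2.
Substitute:
  J = (π × 0.07^4) / 2
  J = 3.771 × 10⁻⁵ m⁴
Final answer: J = 3.771 × 10⁻⁵ m⁴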